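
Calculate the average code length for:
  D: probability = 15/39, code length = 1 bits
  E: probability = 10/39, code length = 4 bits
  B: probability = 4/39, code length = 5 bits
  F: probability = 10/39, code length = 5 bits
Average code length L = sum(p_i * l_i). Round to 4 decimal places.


Weighted contributions p_i * l_i:
  D: (15/39) * 1 = 15/39
  E: (10/39) * 4 = 40/39
  B: (4/39) * 5 = 20/39
  F: (10/39) * 5 = 50/39
Sum = (15 + 40 + 20 + 50)/39 = 125/39

L = 125/39 = 3.2051 bits/symbol


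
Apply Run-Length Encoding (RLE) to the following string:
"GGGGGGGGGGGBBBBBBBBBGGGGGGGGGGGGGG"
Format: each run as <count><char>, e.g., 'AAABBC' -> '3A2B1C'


Scanning runs left to right:
  i=0: run of 'G' x 11 -> '11G'
  i=11: run of 'B' x 9 -> '9B'
  i=20: run of 'G' x 14 -> '14G'

RLE = 11G9B14G


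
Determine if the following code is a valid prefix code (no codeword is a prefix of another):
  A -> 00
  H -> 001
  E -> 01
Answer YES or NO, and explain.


Checking each pair (does one codeword prefix another?):
  A='00' vs H='001': prefix -- VIOLATION

NO -- this is NOT a valid prefix code. A (00) is a prefix of H (001).


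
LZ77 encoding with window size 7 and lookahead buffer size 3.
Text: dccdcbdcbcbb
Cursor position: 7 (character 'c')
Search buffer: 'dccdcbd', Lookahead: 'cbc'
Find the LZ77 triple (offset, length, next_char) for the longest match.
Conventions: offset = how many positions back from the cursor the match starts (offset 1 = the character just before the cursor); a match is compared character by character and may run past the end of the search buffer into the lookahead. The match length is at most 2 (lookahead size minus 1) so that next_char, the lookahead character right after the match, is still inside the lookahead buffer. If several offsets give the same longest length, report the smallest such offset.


Try each offset into the search buffer:
  offset=1 (pos 6, char 'd'): match length 0
  offset=2 (pos 5, char 'b'): match length 0
  offset=3 (pos 4, char 'c'): match length 2
  offset=4 (pos 3, char 'd'): match length 0
  offset=5 (pos 2, char 'c'): match length 1
  offset=6 (pos 1, char 'c'): match length 1
  offset=7 (pos 0, char 'd'): match length 0
Longest match has length 2 at offset 3.
next_char = character at position 7 + 2 = 9 -> 'c'

Best match: offset=3, length=2 (matching 'cb' starting at position 4)
LZ77 triple: (3, 2, 'c')


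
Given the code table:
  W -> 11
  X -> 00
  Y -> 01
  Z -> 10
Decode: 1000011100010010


Decoding:
10 -> Z
00 -> X
01 -> Y
11 -> W
00 -> X
01 -> Y
00 -> X
10 -> Z


Result: ZXYWXYXZ


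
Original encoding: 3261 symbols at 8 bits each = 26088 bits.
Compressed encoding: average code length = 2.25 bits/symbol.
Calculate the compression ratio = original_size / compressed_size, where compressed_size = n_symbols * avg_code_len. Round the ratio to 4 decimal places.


original_size = n_symbols * orig_bits = 3261 * 8 = 26088 bits
compressed_size = n_symbols * avg_code_len = 3261 * 2.25 = 7337.25 bits
ratio = original_size / compressed_size = 26088 / 7337.25 = 3.5556

Compression ratio = 3.5556


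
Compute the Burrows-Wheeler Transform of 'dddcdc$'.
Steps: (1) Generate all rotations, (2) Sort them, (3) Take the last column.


Rotations (sorted):
  0: $dddcdc -> last char: c
  1: c$dddcd -> last char: d
  2: cdc$ddd -> last char: d
  3: dc$dddc -> last char: c
  4: dcdc$dd -> last char: d
  5: ddcdc$d -> last char: d
  6: dddcdc$ -> last char: $


BWT = cddcdd$


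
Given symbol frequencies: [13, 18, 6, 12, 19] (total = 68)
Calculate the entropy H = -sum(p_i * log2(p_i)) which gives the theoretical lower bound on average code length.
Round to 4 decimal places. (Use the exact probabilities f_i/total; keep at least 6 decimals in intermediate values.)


Per-symbol terms -p_i * log2(p_i) with p_i = f_i/68:
  p = 13/68 = 0.191176: log2(p) = -2.387023, -p*log2(p) = 0.456343
  p = 18/68 = 0.264706: log2(p) = -1.917538, -p*log2(p) = 0.507584
  p = 6/68 = 0.088235: log2(p) = -3.502500, -p*log2(p) = 0.309044
  p = 12/68 = 0.176471: log2(p) = -2.502500, -p*log2(p) = 0.441618
  p = 19/68 = 0.279412: log2(p) = -1.839535, -p*log2(p) = 0.513988
H = 0.456343 + 0.507584 + 0.309044 + 0.441618 + 0.513988 = 2.228577

H = 2.2286 bits/symbol


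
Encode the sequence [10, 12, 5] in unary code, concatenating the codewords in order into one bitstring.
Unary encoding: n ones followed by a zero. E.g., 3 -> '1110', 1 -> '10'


Encode each number as n ones followed by a terminating 0:
  10 -> 11111111110 (11 bits)
  12 -> 1111111111110 (13 bits)
  5 -> 111110 (6 bits)
Total length = 11 + 13 + 6 = 30 bits.

Unary([10, 12, 5]) = 111111111101111111111110111110 (30 bits)


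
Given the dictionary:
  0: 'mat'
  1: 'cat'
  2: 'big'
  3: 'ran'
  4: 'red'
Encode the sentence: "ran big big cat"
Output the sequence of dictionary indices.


Look up each word in the dictionary:
  'ran' -> 3
  'big' -> 2
  'big' -> 2
  'cat' -> 1

Encoded: [3, 2, 2, 1]


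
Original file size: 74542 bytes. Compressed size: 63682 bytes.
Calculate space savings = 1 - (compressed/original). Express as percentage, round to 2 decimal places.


ratio = compressed/original = 63682/74542 = 0.85431
savings = 1 - ratio = 1 - 0.85431 = 0.14569
as a percentage: 0.14569 * 100 = 14.57%

Space savings = 1 - 63682/74542 = 14.57%


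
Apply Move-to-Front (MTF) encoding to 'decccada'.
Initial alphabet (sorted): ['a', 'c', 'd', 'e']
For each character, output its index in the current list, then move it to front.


MTF encoding:
'd': index 2 in ['a', 'c', 'd', 'e'] -> ['d', 'a', 'c', 'e']
'e': index 3 in ['d', 'a', 'c', 'e'] -> ['e', 'd', 'a', 'c']
'c': index 3 in ['e', 'd', 'a', 'c'] -> ['c', 'e', 'd', 'a']
'c': index 0 in ['c', 'e', 'd', 'a'] -> ['c', 'e', 'd', 'a']
'c': index 0 in ['c', 'e', 'd', 'a'] -> ['c', 'e', 'd', 'a']
'a': index 3 in ['c', 'e', 'd', 'a'] -> ['a', 'c', 'e', 'd']
'd': index 3 in ['a', 'c', 'e', 'd'] -> ['d', 'a', 'c', 'e']
'a': index 1 in ['d', 'a', 'c', 'e'] -> ['a', 'd', 'c', 'e']


Output: [2, 3, 3, 0, 0, 3, 3, 1]


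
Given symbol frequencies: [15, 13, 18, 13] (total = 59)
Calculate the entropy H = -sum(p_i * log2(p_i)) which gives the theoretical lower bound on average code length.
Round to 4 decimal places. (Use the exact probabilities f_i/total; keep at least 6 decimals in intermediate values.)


Per-symbol terms -p_i * log2(p_i) with p_i = f_i/59:
  p = 15/59 = 0.254237: log2(p) = -1.975752, -p*log2(p) = 0.502310
  p = 13/59 = 0.220339: log2(p) = -2.182203, -p*log2(p) = 0.480824
  p = 18/59 = 0.305085: log2(p) = -1.712718, -p*log2(p) = 0.522524
  p = 13/59 = 0.220339: log2(p) = -2.182203, -p*log2(p) = 0.480824
H = 0.502310 + 0.480824 + 0.522524 + 0.480824 = 1.986482

H = 1.9865 bits/symbol


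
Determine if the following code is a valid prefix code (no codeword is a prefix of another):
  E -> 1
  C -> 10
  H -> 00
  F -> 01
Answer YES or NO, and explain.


Checking each pair (does one codeword prefix another?):
  E='1' vs C='10': prefix -- VIOLATION

NO -- this is NOT a valid prefix code. E (1) is a prefix of C (10).


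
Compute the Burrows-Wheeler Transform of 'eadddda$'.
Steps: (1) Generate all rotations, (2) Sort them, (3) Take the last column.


Rotations (sorted):
  0: $eadddda -> last char: a
  1: a$eadddd -> last char: d
  2: adddda$e -> last char: e
  3: da$eaddd -> last char: d
  4: dda$eadd -> last char: d
  5: ddda$ead -> last char: d
  6: dddda$ea -> last char: a
  7: eadddda$ -> last char: $


BWT = adeddda$


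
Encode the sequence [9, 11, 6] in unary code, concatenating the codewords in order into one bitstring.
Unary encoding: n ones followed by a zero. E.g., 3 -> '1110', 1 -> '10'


Encode each number as n ones followed by a terminating 0:
  9 -> 1111111110 (10 bits)
  11 -> 111111111110 (12 bits)
  6 -> 1111110 (7 bits)
Total length = 10 + 12 + 7 = 29 bits.

Unary([9, 11, 6]) = 11111111101111111111101111110 (29 bits)


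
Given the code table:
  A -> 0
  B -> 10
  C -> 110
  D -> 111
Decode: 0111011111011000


Decoding:
0 -> A
111 -> D
0 -> A
111 -> D
110 -> C
110 -> C
0 -> A
0 -> A


Result: ADADCCAA


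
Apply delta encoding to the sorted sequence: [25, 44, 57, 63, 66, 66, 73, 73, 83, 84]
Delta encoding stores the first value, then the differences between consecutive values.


First value: 25
Deltas:
  44 - 25 = 19
  57 - 44 = 13
  63 - 57 = 6
  66 - 63 = 3
  66 - 66 = 0
  73 - 66 = 7
  73 - 73 = 0
  83 - 73 = 10
  84 - 83 = 1


Delta encoded: [25, 19, 13, 6, 3, 0, 7, 0, 10, 1]


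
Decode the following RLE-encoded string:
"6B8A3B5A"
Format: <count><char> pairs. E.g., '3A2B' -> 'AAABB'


Expanding each <count><char> pair:
  6B -> 'BBBBBB'
  8A -> 'AAAAAAAA'
  3B -> 'BBB'
  5A -> 'AAAAA'

Decoded = BBBBBBAAAAAAAABBBAAAAA


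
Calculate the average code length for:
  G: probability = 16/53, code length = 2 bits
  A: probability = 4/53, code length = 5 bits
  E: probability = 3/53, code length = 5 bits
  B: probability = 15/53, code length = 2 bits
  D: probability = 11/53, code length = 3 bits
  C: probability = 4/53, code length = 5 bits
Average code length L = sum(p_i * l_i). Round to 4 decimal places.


Weighted contributions p_i * l_i:
  G: (16/53) * 2 = 32/53
  A: (4/53) * 5 = 20/53
  E: (3/53) * 5 = 15/53
  B: (15/53) * 2 = 30/53
  D: (11/53) * 3 = 33/53
  C: (4/53) * 5 = 20/53
Sum = (32 + 20 + 15 + 30 + 33 + 20)/53 = 150/53

L = 150/53 = 2.8302 bits/symbol


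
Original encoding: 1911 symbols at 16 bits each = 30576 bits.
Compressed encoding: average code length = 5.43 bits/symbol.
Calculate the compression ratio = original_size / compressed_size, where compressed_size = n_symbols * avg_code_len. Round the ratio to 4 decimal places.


original_size = n_symbols * orig_bits = 1911 * 16 = 30576 bits
compressed_size = n_symbols * avg_code_len = 1911 * 5.43 = 10376.73 bits
ratio = original_size / compressed_size = 30576 / 10376.73 = 2.9466

Compression ratio = 2.9466


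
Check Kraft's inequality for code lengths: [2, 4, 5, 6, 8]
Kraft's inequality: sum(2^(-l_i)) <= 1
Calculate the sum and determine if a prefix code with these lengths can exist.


Sum = 2^(-2) + 2^(-4) + 2^(-5) + 2^(-6) + 2^(-8)
    = 0.25 + 0.0625 + 0.03125 + 0.015625 + 0.00390625
    = 93/256 = 0.36328125
Since 0.36328125 <= 1, Kraft's inequality IS satisfied.
A prefix code with these lengths CAN exist.

Kraft sum = 0.36328125. Satisfied.


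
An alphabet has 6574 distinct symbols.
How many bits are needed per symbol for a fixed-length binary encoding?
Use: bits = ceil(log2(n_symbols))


log2(6574) = 12.6826
Bracket: 2^12 = 4096 < 6574 <= 2^13 = 8192
So ceil(log2(6574)) = 13

bits = ceil(log2(6574)) = ceil(12.6826) = 13 bits


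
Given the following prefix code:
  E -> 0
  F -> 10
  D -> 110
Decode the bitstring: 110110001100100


Decoding step by step:
Bits 110 -> D
Bits 110 -> D
Bits 0 -> E
Bits 0 -> E
Bits 110 -> D
Bits 0 -> E
Bits 10 -> F
Bits 0 -> E


Decoded message: DDEEDEFE


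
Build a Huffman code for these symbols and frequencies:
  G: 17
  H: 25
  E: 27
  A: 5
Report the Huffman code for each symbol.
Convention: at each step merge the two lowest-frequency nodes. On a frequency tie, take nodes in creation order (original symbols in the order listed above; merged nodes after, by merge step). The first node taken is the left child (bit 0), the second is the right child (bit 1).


Huffman tree construction:
Step 1: Merge A(5) + G(17) = 22
Step 2: Merge (A+G)(22) + H(25) = 47
Step 3: Merge E(27) + ((A+G)+H)(47) = 74
Read each symbol's code off the tree from the root (left child = 0, right child = 1).

Codes:
  G: 101 (length 3)
  H: 11 (length 2)
  E: 0 (length 1)
  A: 100 (length 3)
Average code length: 143/74 = 1.9324 bits/symbol


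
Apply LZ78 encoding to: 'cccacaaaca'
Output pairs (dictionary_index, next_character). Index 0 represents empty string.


LZ78 encoding steps:
Dictionary: {0: ''}
Step 1: w='' (idx 0), next='c' -> output (0, 'c'), add 'c' as idx 1
Step 2: w='c' (idx 1), next='c' -> output (1, 'c'), add 'cc' as idx 2
Step 3: w='' (idx 0), next='a' -> output (0, 'a'), add 'a' as idx 3
Step 4: w='c' (idx 1), next='a' -> output (1, 'a'), add 'ca' as idx 4
Step 5: w='a' (idx 3), next='a' -> output (3, 'a'), add 'aa' as idx 5
Step 6: w='ca' (idx 4), end of input -> output (4, '')


Encoded: [(0, 'c'), (1, 'c'), (0, 'a'), (1, 'a'), (3, 'a'), (4, '')]


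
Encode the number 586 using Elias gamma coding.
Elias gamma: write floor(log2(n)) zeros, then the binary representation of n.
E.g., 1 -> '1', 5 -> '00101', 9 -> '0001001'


num_bits = floor(log2(586)) + 1 = 10
leading_zeros = num_bits - 1 = 9
binary(586) = 1001001010

Elias gamma(586) = '000000000' + '1001001010' = 0000000001001001010 (19 bits)


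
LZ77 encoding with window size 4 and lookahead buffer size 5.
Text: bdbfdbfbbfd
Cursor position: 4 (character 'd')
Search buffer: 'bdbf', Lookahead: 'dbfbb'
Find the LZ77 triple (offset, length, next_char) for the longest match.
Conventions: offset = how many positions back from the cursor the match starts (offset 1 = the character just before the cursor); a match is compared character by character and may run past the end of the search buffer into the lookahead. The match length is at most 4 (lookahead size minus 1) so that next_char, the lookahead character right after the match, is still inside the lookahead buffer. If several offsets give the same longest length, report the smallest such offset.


Try each offset into the search buffer:
  offset=1 (pos 3, char 'f'): match length 0
  offset=2 (pos 2, char 'b'): match length 0
  offset=3 (pos 1, char 'd'): match length 3
  offset=4 (pos 0, char 'b'): match length 0
Longest match has length 3 at offset 3.
next_char = character at position 4 + 3 = 7 -> 'b'

Best match: offset=3, length=3 (matching 'dbf' starting at position 1)
LZ77 triple: (3, 3, 'b')


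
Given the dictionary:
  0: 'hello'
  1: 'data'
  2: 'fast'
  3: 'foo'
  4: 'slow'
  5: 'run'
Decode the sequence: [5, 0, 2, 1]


Look up each index in the dictionary:
  5 -> 'run'
  0 -> 'hello'
  2 -> 'fast'
  1 -> 'data'

Decoded: "run hello fast data"


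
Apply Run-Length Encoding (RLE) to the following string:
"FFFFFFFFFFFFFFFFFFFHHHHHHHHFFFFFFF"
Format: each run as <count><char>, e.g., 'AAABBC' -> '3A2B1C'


Scanning runs left to right:
  i=0: run of 'F' x 19 -> '19F'
  i=19: run of 'H' x 8 -> '8H'
  i=27: run of 'F' x 7 -> '7F'

RLE = 19F8H7F


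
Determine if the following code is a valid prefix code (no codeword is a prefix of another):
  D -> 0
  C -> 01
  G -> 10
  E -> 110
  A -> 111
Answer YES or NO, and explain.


Checking each pair (does one codeword prefix another?):
  D='0' vs C='01': prefix -- VIOLATION

NO -- this is NOT a valid prefix code. D (0) is a prefix of C (01).


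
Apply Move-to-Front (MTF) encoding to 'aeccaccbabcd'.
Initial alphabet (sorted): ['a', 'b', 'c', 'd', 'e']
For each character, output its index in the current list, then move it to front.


MTF encoding:
'a': index 0 in ['a', 'b', 'c', 'd', 'e'] -> ['a', 'b', 'c', 'd', 'e']
'e': index 4 in ['a', 'b', 'c', 'd', 'e'] -> ['e', 'a', 'b', 'c', 'd']
'c': index 3 in ['e', 'a', 'b', 'c', 'd'] -> ['c', 'e', 'a', 'b', 'd']
'c': index 0 in ['c', 'e', 'a', 'b', 'd'] -> ['c', 'e', 'a', 'b', 'd']
'a': index 2 in ['c', 'e', 'a', 'b', 'd'] -> ['a', 'c', 'e', 'b', 'd']
'c': index 1 in ['a', 'c', 'e', 'b', 'd'] -> ['c', 'a', 'e', 'b', 'd']
'c': index 0 in ['c', 'a', 'e', 'b', 'd'] -> ['c', 'a', 'e', 'b', 'd']
'b': index 3 in ['c', 'a', 'e', 'b', 'd'] -> ['b', 'c', 'a', 'e', 'd']
'a': index 2 in ['b', 'c', 'a', 'e', 'd'] -> ['a', 'b', 'c', 'e', 'd']
'b': index 1 in ['a', 'b', 'c', 'e', 'd'] -> ['b', 'a', 'c', 'e', 'd']
'c': index 2 in ['b', 'a', 'c', 'e', 'd'] -> ['c', 'b', 'a', 'e', 'd']
'd': index 4 in ['c', 'b', 'a', 'e', 'd'] -> ['d', 'c', 'b', 'a', 'e']


Output: [0, 4, 3, 0, 2, 1, 0, 3, 2, 1, 2, 4]


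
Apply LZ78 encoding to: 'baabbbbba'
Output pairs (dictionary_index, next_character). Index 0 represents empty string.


LZ78 encoding steps:
Dictionary: {0: ''}
Step 1: w='' (idx 0), next='b' -> output (0, 'b'), add 'b' as idx 1
Step 2: w='' (idx 0), next='a' -> output (0, 'a'), add 'a' as idx 2
Step 3: w='a' (idx 2), next='b' -> output (2, 'b'), add 'ab' as idx 3
Step 4: w='b' (idx 1), next='b' -> output (1, 'b'), add 'bb' as idx 4
Step 5: w='bb' (idx 4), next='a' -> output (4, 'a'), add 'bba' as idx 5


Encoded: [(0, 'b'), (0, 'a'), (2, 'b'), (1, 'b'), (4, 'a')]


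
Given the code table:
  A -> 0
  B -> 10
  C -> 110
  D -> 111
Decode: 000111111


Decoding:
0 -> A
0 -> A
0 -> A
111 -> D
111 -> D


Result: AAADD


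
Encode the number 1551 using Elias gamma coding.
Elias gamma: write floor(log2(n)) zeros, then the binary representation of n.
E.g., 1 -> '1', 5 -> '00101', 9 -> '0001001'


num_bits = floor(log2(1551)) + 1 = 11
leading_zeros = num_bits - 1 = 10
binary(1551) = 11000001111

Elias gamma(1551) = '0000000000' + '11000001111' = 000000000011000001111 (21 bits)


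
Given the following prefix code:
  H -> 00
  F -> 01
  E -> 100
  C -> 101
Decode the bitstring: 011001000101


Decoding step by step:
Bits 01 -> F
Bits 100 -> E
Bits 100 -> E
Bits 01 -> F
Bits 01 -> F


Decoded message: FEEFF


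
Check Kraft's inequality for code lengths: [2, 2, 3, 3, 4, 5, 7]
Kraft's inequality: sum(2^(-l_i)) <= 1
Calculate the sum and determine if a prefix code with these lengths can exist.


Sum = 2^(-2) + 2^(-2) + 2^(-3) + 2^(-3) + 2^(-4) + 2^(-5) + 2^(-7)
    = 0.25 + 0.25 + 0.125 + 0.125 + 0.0625 + 0.03125 + 0.0078125
    = 109/128 = 0.8515625
Since 0.8515625 <= 1, Kraft's inequality IS satisfied.
A prefix code with these lengths CAN exist.

Kraft sum = 0.8515625. Satisfied.


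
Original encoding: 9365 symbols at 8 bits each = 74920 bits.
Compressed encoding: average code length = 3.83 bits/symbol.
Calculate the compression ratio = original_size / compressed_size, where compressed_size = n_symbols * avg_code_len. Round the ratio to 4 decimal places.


original_size = n_symbols * orig_bits = 9365 * 8 = 74920 bits
compressed_size = n_symbols * avg_code_len = 9365 * 3.83 = 35867.95 bits
ratio = original_size / compressed_size = 74920 / 35867.95 = 2.0888

Compression ratio = 2.0888


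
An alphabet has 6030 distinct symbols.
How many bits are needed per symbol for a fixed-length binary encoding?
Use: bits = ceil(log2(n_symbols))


log2(6030) = 12.5579
Bracket: 2^12 = 4096 < 6030 <= 2^13 = 8192
So ceil(log2(6030)) = 13

bits = ceil(log2(6030)) = ceil(12.5579) = 13 bits


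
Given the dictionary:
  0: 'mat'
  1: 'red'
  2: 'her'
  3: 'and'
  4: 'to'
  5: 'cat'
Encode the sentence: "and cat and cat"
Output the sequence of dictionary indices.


Look up each word in the dictionary:
  'and' -> 3
  'cat' -> 5
  'and' -> 3
  'cat' -> 5

Encoded: [3, 5, 3, 5]


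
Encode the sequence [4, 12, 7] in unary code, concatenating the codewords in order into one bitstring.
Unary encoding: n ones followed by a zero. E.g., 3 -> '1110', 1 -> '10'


Encode each number as n ones followed by a terminating 0:
  4 -> 11110 (5 bits)
  12 -> 1111111111110 (13 bits)
  7 -> 11111110 (8 bits)
Total length = 5 + 13 + 8 = 26 bits.

Unary([4, 12, 7]) = 11110111111111111011111110 (26 bits)


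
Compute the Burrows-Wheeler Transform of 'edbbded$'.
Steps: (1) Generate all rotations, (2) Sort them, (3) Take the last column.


Rotations (sorted):
  0: $edbbded -> last char: d
  1: bbded$ed -> last char: d
  2: bded$edb -> last char: b
  3: d$edbbde -> last char: e
  4: dbbded$e -> last char: e
  5: ded$edbb -> last char: b
  6: ed$edbbd -> last char: d
  7: edbbded$ -> last char: $


BWT = ddbeebd$


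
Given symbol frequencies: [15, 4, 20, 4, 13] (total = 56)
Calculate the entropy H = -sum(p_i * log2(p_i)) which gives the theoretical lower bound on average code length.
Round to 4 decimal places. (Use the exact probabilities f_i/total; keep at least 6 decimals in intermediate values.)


Per-symbol terms -p_i * log2(p_i) with p_i = f_i/56:
  p = 15/56 = 0.267857: log2(p) = -1.900464, -p*log2(p) = 0.509053
  p = 4/56 = 0.071429: log2(p) = -3.807355, -p*log2(p) = 0.271954
  p = 20/56 = 0.357143: log2(p) = -1.485427, -p*log2(p) = 0.530510
  p = 4/56 = 0.071429: log2(p) = -3.807355, -p*log2(p) = 0.271954
  p = 13/56 = 0.232143: log2(p) = -2.106915, -p*log2(p) = 0.489105
H = 0.509053 + 0.271954 + 0.530510 + 0.271954 + 0.489105 = 2.072576

H = 2.0726 bits/symbol


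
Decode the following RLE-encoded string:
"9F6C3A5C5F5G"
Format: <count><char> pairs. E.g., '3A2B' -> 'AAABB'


Expanding each <count><char> pair:
  9F -> 'FFFFFFFFF'
  6C -> 'CCCCCC'
  3A -> 'AAA'
  5C -> 'CCCCC'
  5F -> 'FFFFF'
  5G -> 'GGGGG'

Decoded = FFFFFFFFFCCCCCCAAACCCCCFFFFFGGGGG


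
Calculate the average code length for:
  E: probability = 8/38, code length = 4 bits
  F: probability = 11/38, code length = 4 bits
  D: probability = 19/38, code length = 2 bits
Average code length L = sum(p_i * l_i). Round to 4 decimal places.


Weighted contributions p_i * l_i:
  E: (8/38) * 4 = 32/38
  F: (11/38) * 4 = 44/38
  D: (19/38) * 2 = 38/38
Sum = (32 + 44 + 38)/38 = 114/38

L = 114/38 = 3.0000 bits/symbol


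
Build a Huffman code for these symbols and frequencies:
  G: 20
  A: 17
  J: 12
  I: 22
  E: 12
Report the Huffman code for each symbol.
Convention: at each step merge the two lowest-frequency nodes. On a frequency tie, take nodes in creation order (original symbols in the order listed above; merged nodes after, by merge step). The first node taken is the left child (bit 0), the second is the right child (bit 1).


Huffman tree construction:
Step 1: Merge J(12) + E(12) = 24
Step 2: Merge A(17) + G(20) = 37
Step 3: Merge I(22) + (J+E)(24) = 46
Step 4: Merge (A+G)(37) + (I+(J+E))(46) = 83
Read each symbol's code off the tree from the root (left child = 0, right child = 1).

Codes:
  G: 01 (length 2)
  A: 00 (length 2)
  J: 110 (length 3)
  I: 10 (length 2)
  E: 111 (length 3)
Average code length: 190/83 = 2.2892 bits/symbol


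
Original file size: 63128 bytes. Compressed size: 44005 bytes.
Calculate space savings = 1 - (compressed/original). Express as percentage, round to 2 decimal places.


ratio = compressed/original = 44005/63128 = 0.697076
savings = 1 - ratio = 1 - 0.697076 = 0.302924
as a percentage: 0.302924 * 100 = 30.29%

Space savings = 1 - 44005/63128 = 30.29%


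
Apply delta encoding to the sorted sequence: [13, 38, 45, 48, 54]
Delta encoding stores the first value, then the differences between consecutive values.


First value: 13
Deltas:
  38 - 13 = 25
  45 - 38 = 7
  48 - 45 = 3
  54 - 48 = 6


Delta encoded: [13, 25, 7, 3, 6]


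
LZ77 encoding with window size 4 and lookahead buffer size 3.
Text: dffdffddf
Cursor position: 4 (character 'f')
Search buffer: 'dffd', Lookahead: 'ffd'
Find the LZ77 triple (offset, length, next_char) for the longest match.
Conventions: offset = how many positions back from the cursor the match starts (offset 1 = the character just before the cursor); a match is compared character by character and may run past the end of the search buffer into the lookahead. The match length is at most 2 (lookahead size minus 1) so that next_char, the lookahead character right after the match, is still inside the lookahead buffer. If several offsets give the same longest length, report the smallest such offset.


Try each offset into the search buffer:
  offset=1 (pos 3, char 'd'): match length 0
  offset=2 (pos 2, char 'f'): match length 1
  offset=3 (pos 1, char 'f'): match length 2
  offset=4 (pos 0, char 'd'): match length 0
Longest match has length 2 at offset 3.
next_char = character at position 4 + 2 = 6 -> 'd'

Best match: offset=3, length=2 (matching 'ff' starting at position 1)
LZ77 triple: (3, 2, 'd')


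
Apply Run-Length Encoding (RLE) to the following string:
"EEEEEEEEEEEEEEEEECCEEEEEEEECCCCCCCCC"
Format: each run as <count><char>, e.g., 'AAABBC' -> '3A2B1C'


Scanning runs left to right:
  i=0: run of 'E' x 17 -> '17E'
  i=17: run of 'C' x 2 -> '2C'
  i=19: run of 'E' x 8 -> '8E'
  i=27: run of 'C' x 9 -> '9C'

RLE = 17E2C8E9C


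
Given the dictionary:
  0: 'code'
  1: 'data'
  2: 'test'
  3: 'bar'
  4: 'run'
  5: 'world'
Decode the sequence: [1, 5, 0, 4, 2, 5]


Look up each index in the dictionary:
  1 -> 'data'
  5 -> 'world'
  0 -> 'code'
  4 -> 'run'
  2 -> 'test'
  5 -> 'world'

Decoded: "data world code run test world"


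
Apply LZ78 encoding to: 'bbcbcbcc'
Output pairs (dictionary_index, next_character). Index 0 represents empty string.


LZ78 encoding steps:
Dictionary: {0: ''}
Step 1: w='' (idx 0), next='b' -> output (0, 'b'), add 'b' as idx 1
Step 2: w='b' (idx 1), next='c' -> output (1, 'c'), add 'bc' as idx 2
Step 3: w='bc' (idx 2), next='b' -> output (2, 'b'), add 'bcb' as idx 3
Step 4: w='' (idx 0), next='c' -> output (0, 'c'), add 'c' as idx 4
Step 5: w='c' (idx 4), end of input -> output (4, '')


Encoded: [(0, 'b'), (1, 'c'), (2, 'b'), (0, 'c'), (4, '')]


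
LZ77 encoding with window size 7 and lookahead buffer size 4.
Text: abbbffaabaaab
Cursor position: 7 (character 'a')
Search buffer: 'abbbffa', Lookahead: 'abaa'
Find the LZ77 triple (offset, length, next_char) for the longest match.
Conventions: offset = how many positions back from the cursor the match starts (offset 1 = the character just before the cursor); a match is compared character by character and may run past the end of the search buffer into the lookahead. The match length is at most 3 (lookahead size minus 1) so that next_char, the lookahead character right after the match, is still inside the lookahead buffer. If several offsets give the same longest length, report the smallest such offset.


Try each offset into the search buffer:
  offset=1 (pos 6, char 'a'): match length 1
  offset=2 (pos 5, char 'f'): match length 0
  offset=3 (pos 4, char 'f'): match length 0
  offset=4 (pos 3, char 'b'): match length 0
  offset=5 (pos 2, char 'b'): match length 0
  offset=6 (pos 1, char 'b'): match length 0
  offset=7 (pos 0, char 'a'): match length 2
Longest match has length 2 at offset 7.
next_char = character at position 7 + 2 = 9 -> 'a'

Best match: offset=7, length=2 (matching 'ab' starting at position 0)
LZ77 triple: (7, 2, 'a')


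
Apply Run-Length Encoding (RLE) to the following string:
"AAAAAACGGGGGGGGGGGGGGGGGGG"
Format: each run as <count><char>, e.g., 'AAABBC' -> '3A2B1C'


Scanning runs left to right:
  i=0: run of 'A' x 6 -> '6A'
  i=6: run of 'C' x 1 -> '1C'
  i=7: run of 'G' x 19 -> '19G'

RLE = 6A1C19G


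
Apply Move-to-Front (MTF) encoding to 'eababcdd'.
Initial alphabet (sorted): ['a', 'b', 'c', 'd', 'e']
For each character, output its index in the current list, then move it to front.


MTF encoding:
'e': index 4 in ['a', 'b', 'c', 'd', 'e'] -> ['e', 'a', 'b', 'c', 'd']
'a': index 1 in ['e', 'a', 'b', 'c', 'd'] -> ['a', 'e', 'b', 'c', 'd']
'b': index 2 in ['a', 'e', 'b', 'c', 'd'] -> ['b', 'a', 'e', 'c', 'd']
'a': index 1 in ['b', 'a', 'e', 'c', 'd'] -> ['a', 'b', 'e', 'c', 'd']
'b': index 1 in ['a', 'b', 'e', 'c', 'd'] -> ['b', 'a', 'e', 'c', 'd']
'c': index 3 in ['b', 'a', 'e', 'c', 'd'] -> ['c', 'b', 'a', 'e', 'd']
'd': index 4 in ['c', 'b', 'a', 'e', 'd'] -> ['d', 'c', 'b', 'a', 'e']
'd': index 0 in ['d', 'c', 'b', 'a', 'e'] -> ['d', 'c', 'b', 'a', 'e']


Output: [4, 1, 2, 1, 1, 3, 4, 0]


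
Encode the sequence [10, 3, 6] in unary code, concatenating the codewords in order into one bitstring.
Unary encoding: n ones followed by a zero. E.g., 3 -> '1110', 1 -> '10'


Encode each number as n ones followed by a terminating 0:
  10 -> 11111111110 (11 bits)
  3 -> 1110 (4 bits)
  6 -> 1111110 (7 bits)
Total length = 11 + 4 + 7 = 22 bits.

Unary([10, 3, 6]) = 1111111111011101111110 (22 bits)


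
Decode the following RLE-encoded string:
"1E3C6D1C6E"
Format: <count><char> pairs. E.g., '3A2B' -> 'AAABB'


Expanding each <count><char> pair:
  1E -> 'E'
  3C -> 'CCC'
  6D -> 'DDDDDD'
  1C -> 'C'
  6E -> 'EEEEEE'

Decoded = ECCCDDDDDDCEEEEEE


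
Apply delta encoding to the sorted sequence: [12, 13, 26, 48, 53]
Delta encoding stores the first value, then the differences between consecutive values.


First value: 12
Deltas:
  13 - 12 = 1
  26 - 13 = 13
  48 - 26 = 22
  53 - 48 = 5


Delta encoded: [12, 1, 13, 22, 5]


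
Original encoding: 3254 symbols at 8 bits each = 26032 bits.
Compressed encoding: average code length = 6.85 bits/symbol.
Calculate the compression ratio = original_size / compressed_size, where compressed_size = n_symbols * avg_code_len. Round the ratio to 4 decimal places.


original_size = n_symbols * orig_bits = 3254 * 8 = 26032 bits
compressed_size = n_symbols * avg_code_len = 3254 * 6.85 = 22289.9 bits
ratio = original_size / compressed_size = 26032 / 22289.9 = 1.1679

Compression ratio = 1.1679


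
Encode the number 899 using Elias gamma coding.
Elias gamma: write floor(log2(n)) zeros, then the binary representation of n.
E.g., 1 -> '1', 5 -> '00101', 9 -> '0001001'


num_bits = floor(log2(899)) + 1 = 10
leading_zeros = num_bits - 1 = 9
binary(899) = 1110000011

Elias gamma(899) = '000000000' + '1110000011' = 0000000001110000011 (19 bits)


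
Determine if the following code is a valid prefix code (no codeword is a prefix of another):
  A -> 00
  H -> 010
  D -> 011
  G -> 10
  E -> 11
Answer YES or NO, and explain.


Checking each pair (does one codeword prefix another?):
  A='00' vs H='010': no prefix
  A='00' vs D='011': no prefix
  A='00' vs G='10': no prefix
  A='00' vs E='11': no prefix
  H='010' vs A='00': no prefix
  H='010' vs D='011': no prefix
  H='010' vs G='10': no prefix
  H='010' vs E='11': no prefix
  D='011' vs A='00': no prefix
  D='011' vs H='010': no prefix
  D='011' vs G='10': no prefix
  D='011' vs E='11': no prefix
  G='10' vs A='00': no prefix
  G='10' vs H='010': no prefix
  G='10' vs D='011': no prefix
  G='10' vs E='11': no prefix
  E='11' vs A='00': no prefix
  E='11' vs H='010': no prefix
  E='11' vs D='011': no prefix
  E='11' vs G='10': no prefix
No violation found over all pairs.

YES -- this is a valid prefix code. No codeword is a prefix of any other codeword.


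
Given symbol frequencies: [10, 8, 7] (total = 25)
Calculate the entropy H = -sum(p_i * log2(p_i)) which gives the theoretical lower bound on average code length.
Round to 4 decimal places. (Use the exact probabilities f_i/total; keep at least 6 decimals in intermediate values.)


Per-symbol terms -p_i * log2(p_i) with p_i = f_i/25:
  p = 10/25 = 0.400000: log2(p) = -1.321928, -p*log2(p) = 0.528771
  p = 8/25 = 0.320000: log2(p) = -1.643856, -p*log2(p) = 0.526034
  p = 7/25 = 0.280000: log2(p) = -1.836501, -p*log2(p) = 0.514220
H = 0.528771 + 0.526034 + 0.514220 = 1.569025

H = 1.569 bits/symbol


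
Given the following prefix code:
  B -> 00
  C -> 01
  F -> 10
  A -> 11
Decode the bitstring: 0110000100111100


Decoding step by step:
Bits 01 -> C
Bits 10 -> F
Bits 00 -> B
Bits 01 -> C
Bits 00 -> B
Bits 11 -> A
Bits 11 -> A
Bits 00 -> B


Decoded message: CFBCBAAB


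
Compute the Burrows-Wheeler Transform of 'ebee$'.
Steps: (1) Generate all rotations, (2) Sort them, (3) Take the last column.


Rotations (sorted):
  0: $ebee -> last char: e
  1: bee$e -> last char: e
  2: e$ebe -> last char: e
  3: ebee$ -> last char: $
  4: ee$eb -> last char: b


BWT = eee$b


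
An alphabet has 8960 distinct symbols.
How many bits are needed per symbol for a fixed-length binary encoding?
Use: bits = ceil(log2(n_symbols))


log2(8960) = 13.1293
Bracket: 2^13 = 8192 < 8960 <= 2^14 = 16384
So ceil(log2(8960)) = 14

bits = ceil(log2(8960)) = ceil(13.1293) = 14 bits


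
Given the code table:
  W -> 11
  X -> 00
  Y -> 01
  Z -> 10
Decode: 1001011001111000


Decoding:
10 -> Z
01 -> Y
01 -> Y
10 -> Z
01 -> Y
11 -> W
10 -> Z
00 -> X


Result: ZYYZYWZX


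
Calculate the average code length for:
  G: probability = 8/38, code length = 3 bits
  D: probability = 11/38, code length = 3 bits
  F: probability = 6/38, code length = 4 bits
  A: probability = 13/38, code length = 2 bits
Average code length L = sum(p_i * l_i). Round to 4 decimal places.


Weighted contributions p_i * l_i:
  G: (8/38) * 3 = 24/38
  D: (11/38) * 3 = 33/38
  F: (6/38) * 4 = 24/38
  A: (13/38) * 2 = 26/38
Sum = (24 + 33 + 24 + 26)/38 = 107/38

L = 107/38 = 2.8158 bits/symbol


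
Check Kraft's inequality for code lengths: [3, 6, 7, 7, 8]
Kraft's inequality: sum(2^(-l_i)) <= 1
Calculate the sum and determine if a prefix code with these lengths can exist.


Sum = 2^(-3) + 2^(-6) + 2^(-7) + 2^(-7) + 2^(-8)
    = 0.125 + 0.015625 + 0.0078125 + 0.0078125 + 0.00390625
    = 41/256 = 0.16015625
Since 0.16015625 <= 1, Kraft's inequality IS satisfied.
A prefix code with these lengths CAN exist.

Kraft sum = 0.16015625. Satisfied.


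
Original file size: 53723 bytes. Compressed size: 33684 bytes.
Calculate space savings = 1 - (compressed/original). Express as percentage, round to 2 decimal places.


ratio = compressed/original = 33684/53723 = 0.626994
savings = 1 - ratio = 1 - 0.626994 = 0.373006
as a percentage: 0.373006 * 100 = 37.3%

Space savings = 1 - 33684/53723 = 37.3%


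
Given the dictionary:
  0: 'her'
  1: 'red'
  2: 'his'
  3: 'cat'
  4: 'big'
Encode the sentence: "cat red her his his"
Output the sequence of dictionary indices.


Look up each word in the dictionary:
  'cat' -> 3
  'red' -> 1
  'her' -> 0
  'his' -> 2
  'his' -> 2

Encoded: [3, 1, 0, 2, 2]


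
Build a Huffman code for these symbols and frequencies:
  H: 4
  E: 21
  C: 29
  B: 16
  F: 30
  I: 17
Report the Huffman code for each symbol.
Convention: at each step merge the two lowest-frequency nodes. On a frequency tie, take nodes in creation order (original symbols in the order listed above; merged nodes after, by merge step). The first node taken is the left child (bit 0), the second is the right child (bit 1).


Huffman tree construction:
Step 1: Merge H(4) + B(16) = 20
Step 2: Merge I(17) + (H+B)(20) = 37
Step 3: Merge E(21) + C(29) = 50
Step 4: Merge F(30) + (I+(H+B))(37) = 67
Step 5: Merge (E+C)(50) + (F+(I+(H+B)))(67) = 117
Read each symbol's code off the tree from the root (left child = 0, right child = 1).

Codes:
  H: 1110 (length 4)
  E: 00 (length 2)
  C: 01 (length 2)
  B: 1111 (length 4)
  F: 10 (length 2)
  I: 110 (length 3)
Average code length: 291/117 = 2.4872 bits/symbol


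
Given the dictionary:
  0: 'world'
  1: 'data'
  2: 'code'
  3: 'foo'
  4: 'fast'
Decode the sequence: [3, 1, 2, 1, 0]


Look up each index in the dictionary:
  3 -> 'foo'
  1 -> 'data'
  2 -> 'code'
  1 -> 'data'
  0 -> 'world'

Decoded: "foo data code data world"


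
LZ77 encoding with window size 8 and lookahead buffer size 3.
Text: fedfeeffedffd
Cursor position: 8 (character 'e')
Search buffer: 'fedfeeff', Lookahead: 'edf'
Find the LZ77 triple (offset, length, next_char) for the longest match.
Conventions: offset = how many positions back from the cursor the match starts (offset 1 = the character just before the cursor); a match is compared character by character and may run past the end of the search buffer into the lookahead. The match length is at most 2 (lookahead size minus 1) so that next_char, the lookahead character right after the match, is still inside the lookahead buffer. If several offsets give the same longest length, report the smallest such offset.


Try each offset into the search buffer:
  offset=1 (pos 7, char 'f'): match length 0
  offset=2 (pos 6, char 'f'): match length 0
  offset=3 (pos 5, char 'e'): match length 1
  offset=4 (pos 4, char 'e'): match length 1
  offset=5 (pos 3, char 'f'): match length 0
  offset=6 (pos 2, char 'd'): match length 0
  offset=7 (pos 1, char 'e'): match length 2
  offset=8 (pos 0, char 'f'): match length 0
Longest match has length 2 at offset 7.
next_char = character at position 8 + 2 = 10 -> 'f'

Best match: offset=7, length=2 (matching 'ed' starting at position 1)
LZ77 triple: (7, 2, 'f')


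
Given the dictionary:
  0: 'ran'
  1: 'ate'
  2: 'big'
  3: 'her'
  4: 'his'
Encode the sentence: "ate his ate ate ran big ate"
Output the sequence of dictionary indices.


Look up each word in the dictionary:
  'ate' -> 1
  'his' -> 4
  'ate' -> 1
  'ate' -> 1
  'ran' -> 0
  'big' -> 2
  'ate' -> 1

Encoded: [1, 4, 1, 1, 0, 2, 1]


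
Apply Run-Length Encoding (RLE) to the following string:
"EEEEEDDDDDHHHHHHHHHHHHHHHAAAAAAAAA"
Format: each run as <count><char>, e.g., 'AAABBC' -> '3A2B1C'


Scanning runs left to right:
  i=0: run of 'E' x 5 -> '5E'
  i=5: run of 'D' x 5 -> '5D'
  i=10: run of 'H' x 15 -> '15H'
  i=25: run of 'A' x 9 -> '9A'

RLE = 5E5D15H9A


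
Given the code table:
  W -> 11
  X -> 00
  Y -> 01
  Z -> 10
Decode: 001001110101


Decoding:
00 -> X
10 -> Z
01 -> Y
11 -> W
01 -> Y
01 -> Y


Result: XZYWYY


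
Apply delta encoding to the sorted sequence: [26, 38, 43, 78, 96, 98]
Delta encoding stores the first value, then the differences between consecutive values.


First value: 26
Deltas:
  38 - 26 = 12
  43 - 38 = 5
  78 - 43 = 35
  96 - 78 = 18
  98 - 96 = 2


Delta encoded: [26, 12, 5, 35, 18, 2]


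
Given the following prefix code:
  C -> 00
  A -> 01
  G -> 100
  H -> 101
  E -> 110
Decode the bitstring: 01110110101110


Decoding step by step:
Bits 01 -> A
Bits 110 -> E
Bits 110 -> E
Bits 101 -> H
Bits 110 -> E


Decoded message: AEEHE


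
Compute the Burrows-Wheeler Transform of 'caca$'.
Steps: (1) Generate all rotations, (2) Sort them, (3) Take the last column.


Rotations (sorted):
  0: $caca -> last char: a
  1: a$cac -> last char: c
  2: aca$c -> last char: c
  3: ca$ca -> last char: a
  4: caca$ -> last char: $


BWT = acca$


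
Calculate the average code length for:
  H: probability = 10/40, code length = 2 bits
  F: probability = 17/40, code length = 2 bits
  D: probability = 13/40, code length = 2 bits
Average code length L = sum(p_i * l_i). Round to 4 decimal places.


Weighted contributions p_i * l_i:
  H: (10/40) * 2 = 20/40
  F: (17/40) * 2 = 34/40
  D: (13/40) * 2 = 26/40
Sum = (20 + 34 + 26)/40 = 80/40

L = 80/40 = 2.0000 bits/symbol


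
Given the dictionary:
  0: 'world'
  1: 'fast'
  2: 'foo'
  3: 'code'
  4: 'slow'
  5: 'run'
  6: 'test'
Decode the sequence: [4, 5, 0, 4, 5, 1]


Look up each index in the dictionary:
  4 -> 'slow'
  5 -> 'run'
  0 -> 'world'
  4 -> 'slow'
  5 -> 'run'
  1 -> 'fast'

Decoded: "slow run world slow run fast"


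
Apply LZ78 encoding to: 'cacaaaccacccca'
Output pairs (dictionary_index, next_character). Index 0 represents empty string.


LZ78 encoding steps:
Dictionary: {0: ''}
Step 1: w='' (idx 0), next='c' -> output (0, 'c'), add 'c' as idx 1
Step 2: w='' (idx 0), next='a' -> output (0, 'a'), add 'a' as idx 2
Step 3: w='c' (idx 1), next='a' -> output (1, 'a'), add 'ca' as idx 3
Step 4: w='a' (idx 2), next='a' -> output (2, 'a'), add 'aa' as idx 4
Step 5: w='c' (idx 1), next='c' -> output (1, 'c'), add 'cc' as idx 5
Step 6: w='a' (idx 2), next='c' -> output (2, 'c'), add 'ac' as idx 6
Step 7: w='cc' (idx 5), next='c' -> output (5, 'c'), add 'ccc' as idx 7
Step 8: w='a' (idx 2), end of input -> output (2, '')


Encoded: [(0, 'c'), (0, 'a'), (1, 'a'), (2, 'a'), (1, 'c'), (2, 'c'), (5, 'c'), (2, '')]


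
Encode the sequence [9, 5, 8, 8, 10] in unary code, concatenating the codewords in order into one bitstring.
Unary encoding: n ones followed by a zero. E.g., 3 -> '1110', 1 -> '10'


Encode each number as n ones followed by a terminating 0:
  9 -> 1111111110 (10 bits)
  5 -> 111110 (6 bits)
  8 -> 111111110 (9 bits)
  8 -> 111111110 (9 bits)
  10 -> 11111111110 (11 bits)
Total length = 10 + 6 + 9 + 9 + 11 = 45 bits.

Unary([9, 5, 8, 8, 10]) = 111111111011111011111111011111111011111111110 (45 bits)


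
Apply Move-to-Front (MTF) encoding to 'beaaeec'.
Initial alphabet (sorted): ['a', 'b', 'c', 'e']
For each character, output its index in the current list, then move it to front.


MTF encoding:
'b': index 1 in ['a', 'b', 'c', 'e'] -> ['b', 'a', 'c', 'e']
'e': index 3 in ['b', 'a', 'c', 'e'] -> ['e', 'b', 'a', 'c']
'a': index 2 in ['e', 'b', 'a', 'c'] -> ['a', 'e', 'b', 'c']
'a': index 0 in ['a', 'e', 'b', 'c'] -> ['a', 'e', 'b', 'c']
'e': index 1 in ['a', 'e', 'b', 'c'] -> ['e', 'a', 'b', 'c']
'e': index 0 in ['e', 'a', 'b', 'c'] -> ['e', 'a', 'b', 'c']
'c': index 3 in ['e', 'a', 'b', 'c'] -> ['c', 'e', 'a', 'b']


Output: [1, 3, 2, 0, 1, 0, 3]
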